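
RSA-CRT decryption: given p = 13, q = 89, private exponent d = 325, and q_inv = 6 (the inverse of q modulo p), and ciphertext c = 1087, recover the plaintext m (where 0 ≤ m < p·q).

d_p = d mod (p−1) = 325 mod 12 = 1; d_q = d mod (q−1) = 61.
m₁ = c^(d_p) mod p: c ≡ 8 (mod 13), and 8^1 mod 13 = 8.
m₂ = c^(d_q) mod q: c ≡ 19 (mod 89), and 19^61 mod 89 = 13.
h = q_inv·(m₁ − m₂) mod p = 6·(8 − 13) mod 13 = 9.
m = m₂ + h·q = 13 + 9·89 = 814.

814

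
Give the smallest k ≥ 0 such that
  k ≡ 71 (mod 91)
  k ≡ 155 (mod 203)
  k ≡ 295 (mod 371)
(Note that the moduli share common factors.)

12538

Combine the congruences pairwise.
gcd(91, 203) = 7 and 7 | (155 − 71), so the pair is consistent; merging gives k ≡ 1982 (mod 2639), where 2639 = lcm(91, 203).
gcd(2639, 371) = 7 and 7 | (295 − 1982), so the pair is consistent; merging gives k ≡ 12538 (mod 139867), where 139867 = lcm(2639, 371).
The solution is unique modulo lcm(91, 203, 371) = 139867.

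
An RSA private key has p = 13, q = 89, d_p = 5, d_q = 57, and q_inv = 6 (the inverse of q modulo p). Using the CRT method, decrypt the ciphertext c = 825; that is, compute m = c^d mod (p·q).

938

m₁ = c^(d_p) mod p: c ≡ 6 (mod 13), and 6^5 mod 13 = 2.
m₂ = c^(d_q) mod q: c ≡ 24 (mod 89), and 24^57 mod 89 = 48.
h = q_inv·(m₁ − m₂) mod p = 6·(2 − 48) mod 13 = 10.
m = m₂ + h·q = 48 + 10·89 = 938.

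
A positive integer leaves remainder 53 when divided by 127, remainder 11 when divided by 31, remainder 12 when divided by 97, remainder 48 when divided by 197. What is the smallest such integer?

The moduli are pairwise coprime; N = 127·31·97·197 = 75232133.
N/127 = 592379; 592379 ≡ 51 (mod 127); 51·5 ≡ 1, so inverse 5.
N/31 = 2426843; 2426843 ≡ 8 (mod 31); 8·4 ≡ 1, so inverse 4.
N/97 = 775589; 775589 ≡ 74 (mod 97); 74·59 ≡ 1, so inverse 59.
N/197 = 381889; 381889 ≡ 103 (mod 197); 103·44 ≡ 1, so inverse 44.
a ≡ 53·592379·5 + 11·2426843·4 + 12·775589·59 + 48·381889·44 = 1619428107.
1619428107 mod 75232133 = 39553314.

39553314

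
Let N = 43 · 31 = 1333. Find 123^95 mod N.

Mod 43: 123 ≡ 37; by Fermat, exponent reduces to 95 mod 42 = 11; 37^11 ≡ 7 (mod 43).
Mod 31: 123 ≡ 30; by Fermat, exponent reduces to 95 mod 30 = 5; 30^5 ≡ 30 (mod 31).
Combine by CRT: x ≡ 7 (mod 43), x ≡ 30 (mod 31) ⇒ x ≡ 867 (mod 1333).

867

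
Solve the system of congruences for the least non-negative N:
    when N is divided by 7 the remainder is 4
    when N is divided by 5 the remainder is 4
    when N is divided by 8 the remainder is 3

179

The moduli are pairwise coprime; M = 7·5·8 = 280.
M/7 = 40; 40 ≡ 5 (mod 7); 5·3 ≡ 1, so inverse 3.
M/5 = 56; 56 ≡ 1 (mod 5), inverse 1.
M/8 = 35; 35 ≡ 3 (mod 8); 3·3 ≡ 1, so inverse 3.
N ≡ 4·40·3 + 4·56·1 + 3·35·3 = 1019.
1019 mod 280 = 179.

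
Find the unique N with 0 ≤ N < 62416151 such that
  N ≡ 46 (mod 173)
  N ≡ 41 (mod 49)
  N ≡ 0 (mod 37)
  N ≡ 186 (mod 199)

10115356

Combine the congruences pairwise.
From N ≡ 46 (mod 173) write N = 46 + 173t. Substituting into N ≡ 41 (mod 49) gives 173t ≡ 44 (mod 49), and since 26⁻¹ ≡ 17 (mod 49), t ≡ 13. Hence N ≡ 46 + 173·13 = 2295 (mod 8477).
From N ≡ 2295 (mod 8477) write N = 2295 + 8477t. Substituting into N ≡ 0 (mod 37) gives 8477t ≡ 36 (mod 37), and since 4⁻¹ ≡ 28 (mod 37), t ≡ 9. Hence N ≡ 2295 + 8477·9 = 78588 (mod 313649).
From N ≡ 78588 (mod 313649) write N = 78588 + 313649t. Substituting into N ≡ 186 (mod 199) gives 313649t ≡ 4 (mod 199), and since 25⁻¹ ≡ 8 (mod 199), t ≡ 32. Hence N ≡ 78588 + 313649·32 = 10115356 (mod 62416151).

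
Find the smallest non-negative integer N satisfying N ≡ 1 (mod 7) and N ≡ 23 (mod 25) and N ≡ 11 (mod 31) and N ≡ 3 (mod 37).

The moduli are pairwise coprime; M = 7·25·31·37 = 200725.
M/7 = 28675; 28675 ≡ 3 (mod 7); 3·5 ≡ 1, so inverse 5.
M/25 = 8029; 8029 ≡ 4 (mod 25); 4·19 ≡ 1, so inverse 19.
M/31 = 6475; 6475 ≡ 27 (mod 31); 27·23 ≡ 1, so inverse 23.
M/37 = 5425; 5425 ≡ 23 (mod 37); 23·29 ≡ 1, so inverse 29.
N ≡ 1·28675·5 + 23·8029·19 + 11·6475·23 + 3·5425·29 = 5762198.
5762198 mod 200725 = 141898.

141898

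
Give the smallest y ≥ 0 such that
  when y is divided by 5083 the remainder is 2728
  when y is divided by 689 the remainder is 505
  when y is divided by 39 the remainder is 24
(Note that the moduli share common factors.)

Combine the congruences pairwise.
gcd(5083, 689) = 13 and 13 | (505 − 2728), so the pair is consistent; merging gives y ≡ 53558 (mod 269399), where 269399 = lcm(5083, 689).
gcd(269399, 39) = 13 and 13 | (24 − 53558), so the pair is consistent; merging gives y ≡ 592356 (mod 808197), where 808197 = lcm(269399, 39).
The solution is unique modulo lcm(5083, 689, 39) = 808197.

592356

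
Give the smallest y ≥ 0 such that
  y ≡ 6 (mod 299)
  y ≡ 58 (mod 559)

5089

gcd(299, 559) = 13 and 13 | (58 − 6), so the pair is consistent; merging gives y ≡ 5089 (mod 12857), where 12857 = lcm(299, 559).
The solution is unique modulo lcm(299, 559) = 12857.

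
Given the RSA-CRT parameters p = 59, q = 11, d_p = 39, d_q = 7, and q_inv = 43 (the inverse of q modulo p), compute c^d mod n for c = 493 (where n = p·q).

422

m₁ = c^(d_p) mod p: c ≡ 21 (mod 59), and 21^39 mod 59 = 9.
m₂ = c^(d_q) mod q: c ≡ 9 (mod 11), and 9^7 mod 11 = 4.
h = q_inv·(m₁ − m₂) mod p = 43·(9 − 4) mod 59 = 38.
m = m₂ + h·q = 4 + 38·11 = 422.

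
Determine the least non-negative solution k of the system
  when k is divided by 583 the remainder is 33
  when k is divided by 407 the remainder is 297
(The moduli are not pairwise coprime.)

11693

Combine the congruences pairwise.
gcd(583, 407) = 11 and 11 | (297 − 33), so the pair is consistent; merging gives k ≡ 11693 (mod 21571), where 21571 = lcm(583, 407).
The solution is unique modulo lcm(583, 407) = 21571.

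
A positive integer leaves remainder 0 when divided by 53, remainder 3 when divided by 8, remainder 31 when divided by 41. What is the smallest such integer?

2491

From a ≡ 0 (mod 53) write a = 0 + 53t. Substituting into a ≡ 3 (mod 8) gives 53t ≡ 3 (mod 8), and since 5⁻¹ ≡ 5 (mod 8), t ≡ 7. Hence a ≡ 0 + 53·7 = 371 (mod 424).
From a ≡ 371 (mod 424) write a = 371 + 424t. Substituting into a ≡ 31 (mod 41) gives 424t ≡ 29 (mod 41), and since 14⁻¹ ≡ 3 (mod 41), t ≡ 5. Hence a ≡ 371 + 424·5 = 2491 (mod 17384).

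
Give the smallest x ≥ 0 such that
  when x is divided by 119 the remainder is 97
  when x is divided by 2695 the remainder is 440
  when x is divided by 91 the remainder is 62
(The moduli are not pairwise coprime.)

534050

gcd(119, 2695) = 7 and 7 | (440 − 97), so the pair is consistent; merging gives x ≡ 30085 (mod 45815), where 45815 = lcm(119, 2695).
gcd(45815, 91) = 7 and 7 | (62 − 30085), so the pair is consistent; merging gives x ≡ 534050 (mod 595595), where 595595 = lcm(45815, 91).
The solution is unique modulo lcm(119, 2695, 91) = 595595.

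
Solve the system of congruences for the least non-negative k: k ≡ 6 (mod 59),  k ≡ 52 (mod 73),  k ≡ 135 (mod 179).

From k ≡ 6 (mod 59) write k = 6 + 59t. Substituting into k ≡ 52 (mod 73) gives 59t ≡ 46 (mod 73), and since 59⁻¹ ≡ 26 (mod 73), t ≡ 28. Hence k ≡ 6 + 59·28 = 1658 (mod 4307).
From k ≡ 1658 (mod 4307) write k = 1658 + 4307t. Substituting into k ≡ 135 (mod 179) gives 4307t ≡ 88 (mod 179), and since 11⁻¹ ≡ 114 (mod 179), t ≡ 8. Hence k ≡ 1658 + 4307·8 = 36114 (mod 770953).

36114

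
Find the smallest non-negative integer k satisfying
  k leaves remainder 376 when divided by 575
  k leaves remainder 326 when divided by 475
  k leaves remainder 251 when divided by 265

5551

gcd(575, 475) = 25 and 25 | (326 − 376), so the pair is consistent; merging gives k ≡ 5551 (mod 10925), where 10925 = lcm(575, 475).
gcd(10925, 265) = 5 and 5 | (251 − 5551), so the pair is consistent; merging gives k ≡ 5551 (mod 579025), where 579025 = lcm(10925, 265).
The solution is unique modulo lcm(575, 475, 265) = 579025.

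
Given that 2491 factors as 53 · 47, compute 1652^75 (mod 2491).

1700

Mod 53: 1652 ≡ 9; by Fermat, exponent reduces to 75 mod 52 = 23; 9^23 ≡ 4 (mod 53).
Mod 47: 1652 ≡ 7; by Fermat, exponent reduces to 75 mod 46 = 29; 7^29 ≡ 8 (mod 47).
Combine by CRT: x ≡ 4 (mod 53), x ≡ 8 (mod 47) ⇒ x ≡ 1700 (mod 2491).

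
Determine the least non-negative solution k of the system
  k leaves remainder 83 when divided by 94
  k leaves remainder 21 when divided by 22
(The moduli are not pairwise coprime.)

gcd(94, 22) = 2 and 2 | (21 − 83), so the pair is consistent; merging gives k ≡ 835 (mod 1034), where 1034 = lcm(94, 22).
The solution is unique modulo lcm(94, 22) = 1034.

835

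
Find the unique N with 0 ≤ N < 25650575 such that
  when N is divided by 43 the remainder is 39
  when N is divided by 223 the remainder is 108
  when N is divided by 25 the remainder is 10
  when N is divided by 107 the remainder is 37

19328410

The moduli are pairwise coprime; M = 43·223·25·107 = 25650575.
M/43 = 596525; 596525 ≡ 29 (mod 43); 29·3 ≡ 1, so inverse 3.
M/223 = 115025; 115025 ≡ 180 (mod 223); 180·140 ≡ 1, so inverse 140.
M/25 = 1026023; 1026023 ≡ 23 (mod 25); 23·12 ≡ 1, so inverse 12.
M/107 = 239725; 239725 ≡ 45 (mod 107); 45·88 ≡ 1, so inverse 88.
N ≡ 39·596525·3 + 108·115025·140 + 10·1026023·12 + 37·239725·88 = 2712638785.
2712638785 mod 25650575 = 19328410.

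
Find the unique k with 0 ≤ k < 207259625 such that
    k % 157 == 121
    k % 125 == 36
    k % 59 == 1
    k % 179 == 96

171792661

The moduli are pairwise coprime; N = 157·125·59·179 = 207259625.
N/157 = 1320125; 1320125 ≡ 69 (mod 157); 69·66 ≡ 1, so inverse 66.
N/125 = 1658077; 1658077 ≡ 77 (mod 125); 77·13 ≡ 1, so inverse 13.
N/59 = 3512875; 3512875 ≡ 15 (mod 59); 15·4 ≡ 1, so inverse 4.
N/179 = 1157875; 1157875 ≡ 103 (mod 179); 103·73 ≡ 1, so inverse 73.
k ≡ 121·1320125·66 + 36·1658077·13 + 1·3512875·4 + 96·1157875·73 = 19446937786.
19446937786 mod 207259625 = 171792661.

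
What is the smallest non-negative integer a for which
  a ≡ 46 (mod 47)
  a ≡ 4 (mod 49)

1033

From a ≡ 46 (mod 47) write a = 46 + 47t. Substituting into a ≡ 4 (mod 49) gives 47t ≡ 7 (mod 49), and since 47⁻¹ ≡ 24 (mod 49), t ≡ 21. Hence a ≡ 46 + 47·21 = 1033 (mod 2303).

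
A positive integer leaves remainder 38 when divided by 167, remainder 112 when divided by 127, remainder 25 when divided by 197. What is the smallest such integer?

The moduli are pairwise coprime; N = 167·127·197 = 4178173.
N/167 = 25019; 25019 ≡ 136 (mod 167); 136·70 ≡ 1, so inverse 70.
N/127 = 32899; 32899 ≡ 6 (mod 127); 6·106 ≡ 1, so inverse 106.
N/197 = 21209; 21209 ≡ 130 (mod 197); 130·147 ≡ 1, so inverse 147.
t ≡ 38·25019·70 + 112·32899·106 + 25·21209·147 = 535070543.
535070543 mod 4178173 = 264399.

264399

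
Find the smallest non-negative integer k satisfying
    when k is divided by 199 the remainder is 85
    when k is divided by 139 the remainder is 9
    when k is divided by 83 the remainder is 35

From k ≡ 85 (mod 199) write k = 85 + 199t. Substituting into k ≡ 9 (mod 139) gives 199t ≡ 63 (mod 139), and since 60⁻¹ ≡ 95 (mod 139), t ≡ 8. Hence k ≡ 85 + 199·8 = 1677 (mod 27661).
From k ≡ 1677 (mod 27661) write k = 1677 + 27661t. Substituting into k ≡ 35 (mod 83) gives 27661t ≡ 18 (mod 83), and since 22⁻¹ ≡ 34 (mod 83), t ≡ 31. Hence k ≡ 1677 + 27661·31 = 859168 (mod 2295863).

859168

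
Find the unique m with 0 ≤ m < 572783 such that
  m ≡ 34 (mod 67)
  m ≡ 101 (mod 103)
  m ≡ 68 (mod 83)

From m ≡ 34 (mod 67) write m = 34 + 67t. Substituting into m ≡ 101 (mod 103) gives 67t ≡ 67 (mod 103), and since 67⁻¹ ≡ 20 (mod 103), t ≡ 1. Hence m ≡ 34 + 67·1 = 101 (mod 6901).
From m ≡ 101 (mod 6901) write m = 101 + 6901t. Substituting into m ≡ 68 (mod 83) gives 6901t ≡ 50 (mod 83), and since 12⁻¹ ≡ 7 (mod 83), t ≡ 18. Hence m ≡ 101 + 6901·18 = 124319 (mod 572783).

124319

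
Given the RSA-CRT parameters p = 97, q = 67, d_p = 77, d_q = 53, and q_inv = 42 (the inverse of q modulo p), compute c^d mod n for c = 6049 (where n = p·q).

m₁ = c^(d_p) mod p: c ≡ 35 (mod 97), and 35^77 mod 97 = 61.
m₂ = c^(d_q) mod q: c ≡ 19 (mod 67), and 19^53 mod 67 = 4.
h = q_inv·(m₁ − m₂) mod p = 42·(61 − 4) mod 97 = 66.
m = m₂ + h·q = 4 + 66·67 = 4426.

4426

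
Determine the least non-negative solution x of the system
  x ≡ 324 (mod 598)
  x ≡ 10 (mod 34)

2118

Combine the congruences pairwise.
gcd(598, 34) = 2 and 2 | (10 − 324), so the pair is consistent; merging gives x ≡ 2118 (mod 10166), where 10166 = lcm(598, 34).
The solution is unique modulo lcm(598, 34) = 10166.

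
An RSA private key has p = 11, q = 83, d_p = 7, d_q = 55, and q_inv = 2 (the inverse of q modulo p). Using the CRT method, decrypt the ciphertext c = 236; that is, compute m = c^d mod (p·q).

m₁ = c^(d_p) mod p: c ≡ 5 (mod 11), and 5^7 mod 11 = 3.
m₂ = c^(d_q) mod q: c ≡ 70 (mod 83), and 70^55 mod 83 = 29.
h = q_inv·(m₁ − m₂) mod p = 2·(3 − 29) mod 11 = 3.
m = m₂ + h·q = 29 + 3·83 = 278.

278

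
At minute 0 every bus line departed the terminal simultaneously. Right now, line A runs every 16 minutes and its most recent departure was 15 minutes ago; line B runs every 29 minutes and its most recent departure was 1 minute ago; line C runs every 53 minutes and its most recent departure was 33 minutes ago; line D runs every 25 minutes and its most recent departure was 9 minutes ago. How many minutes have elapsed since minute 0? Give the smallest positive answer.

548159

The moduli are pairwise coprime; N = 16·29·53·25 = 614800.
N/16 = 38425; 38425 ≡ 9 (mod 16); 9·9 ≡ 1, so inverse 9.
N/29 = 21200; 21200 ≡ 1 (mod 29), inverse 1.
N/53 = 11600; 11600 ≡ 46 (mod 53); 46·15 ≡ 1, so inverse 15.
N/25 = 24592; 24592 ≡ 17 (mod 25); 17·3 ≡ 1, so inverse 3.
t ≡ 15·38425·9 + 1·21200·1 + 33·11600·15 + 9·24592·3 = 11614559.
11614559 mod 614800 = 548159.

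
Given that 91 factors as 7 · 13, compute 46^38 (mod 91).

Mod 7: 46 ≡ 4; by Fermat, exponent reduces to 38 mod 6 = 2; 4^2 ≡ 2 (mod 7).
Mod 13: 46 ≡ 7; by Fermat, exponent reduces to 38 mod 12 = 2; 7^2 ≡ 10 (mod 13).
Combine by CRT: x ≡ 2 (mod 7), x ≡ 10 (mod 13) ⇒ x ≡ 23 (mod 91).

23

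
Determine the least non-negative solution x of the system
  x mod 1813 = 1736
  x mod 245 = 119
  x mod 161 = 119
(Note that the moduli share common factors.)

gcd(1813, 245) = 49 and 49 | (119 − 1736), so the pair is consistent; merging gives x ≡ 3549 (mod 9065), where 9065 = lcm(1813, 245).
gcd(9065, 161) = 7 and 7 | (119 − 3549), so the pair is consistent; merging gives x ≡ 202979 (mod 208495), where 208495 = lcm(9065, 161).
The solution is unique modulo lcm(1813, 245, 161) = 208495.

202979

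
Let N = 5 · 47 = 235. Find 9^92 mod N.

Mod 5: 9 ≡ 4; since 4 | 92, by Fermat 4^92 ≡ 1 (mod 5).
Mod 47: 9 ≡ 9; since 46 | 92, by Fermat 9^92 ≡ 1 (mod 47).
Combine by CRT: x ≡ 1 (mod 5), x ≡ 1 (mod 47) ⇒ x ≡ 1 (mod 235).

1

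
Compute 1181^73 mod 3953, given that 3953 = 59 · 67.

Mod 59: 1181 ≡ 1; by Fermat, exponent reduces to 73 mod 58 = 15; 1^15 ≡ 1 (mod 59).
Mod 67: 1181 ≡ 42; by Fermat, exponent reduces to 73 mod 66 = 7; 42^7 ≡ 58 (mod 67).
Combine by CRT: x ≡ 1 (mod 59), x ≡ 58 (mod 67) ⇒ x ≡ 1063 (mod 3953).

1063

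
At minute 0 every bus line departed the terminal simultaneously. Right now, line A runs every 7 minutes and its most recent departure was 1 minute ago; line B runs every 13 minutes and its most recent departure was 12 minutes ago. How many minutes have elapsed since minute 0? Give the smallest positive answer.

Combine the congruences pairwise.
From t ≡ 1 (mod 7) write t = 1 + 7s. Substituting into t ≡ 12 (mod 13) gives 7s ≡ 11 (mod 13), and since 7⁻¹ ≡ 2 (mod 13), s ≡ 9. Hence t ≡ 1 + 7·9 = 64 (mod 91).

64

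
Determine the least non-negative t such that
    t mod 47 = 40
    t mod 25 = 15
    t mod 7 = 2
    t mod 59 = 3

The moduli are pairwise coprime; N = 47·25·7·59 = 485275.
N/47 = 10325; 10325 ≡ 32 (mod 47); 32·25 ≡ 1, so inverse 25.
N/25 = 19411; 19411 ≡ 11 (mod 25); 11·16 ≡ 1, so inverse 16.
N/7 = 69325; 69325 ≡ 4 (mod 7); 4·2 ≡ 1, so inverse 2.
N/59 = 8225; 8225 ≡ 24 (mod 59); 24·32 ≡ 1, so inverse 32.
t ≡ 40·10325·25 + 15·19411·16 + 2·69325·2 + 3·8225·32 = 16050540.
16050540 mod 485275 = 36465.

36465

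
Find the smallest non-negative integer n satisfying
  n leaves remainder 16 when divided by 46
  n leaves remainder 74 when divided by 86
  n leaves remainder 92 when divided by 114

gcd(46, 86) = 2 and 2 | (74 − 16), so the pair is consistent; merging gives n ≡ 246 (mod 1978), where 1978 = lcm(46, 86).
gcd(1978, 114) = 2 and 2 | (92 − 246), so the pair is consistent; merging gives n ≡ 111014 (mod 112746), where 112746 = lcm(1978, 114).
The solution is unique modulo lcm(46, 86, 114) = 112746.

111014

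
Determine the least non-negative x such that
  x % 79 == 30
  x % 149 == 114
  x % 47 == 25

550818

The moduli are pairwise coprime; N = 79·149·47 = 553237.
N/79 = 7003; 7003 ≡ 51 (mod 79); 51·31 ≡ 1, so inverse 31.
N/149 = 3713; 3713 ≡ 137 (mod 149); 137·62 ≡ 1, so inverse 62.
N/47 = 11771; 11771 ≡ 21 (mod 47); 21·9 ≡ 1, so inverse 9.
x ≡ 30·7003·31 + 114·3713·62 + 25·11771·9 = 35404749.
35404749 mod 553237 = 550818.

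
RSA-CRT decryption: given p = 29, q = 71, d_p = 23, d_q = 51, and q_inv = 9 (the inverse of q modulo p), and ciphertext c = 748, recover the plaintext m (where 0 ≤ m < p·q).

2037

m₁ = c^(d_p) mod p: c ≡ 23 (mod 29), and 23^23 mod 29 = 7.
m₂ = c^(d_q) mod q: c ≡ 38 (mod 71), and 38^51 mod 71 = 49.
h = q_inv·(m₁ − m₂) mod p = 9·(7 − 49) mod 29 = 28.
m = m₂ + h·q = 49 + 28·71 = 2037.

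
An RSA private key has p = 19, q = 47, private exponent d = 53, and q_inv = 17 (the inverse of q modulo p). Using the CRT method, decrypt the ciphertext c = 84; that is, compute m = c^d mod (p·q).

848

d_p = d mod (p−1) = 53 mod 18 = 17; d_q = d mod (q−1) = 7.
m₁ = c^(d_p) mod p: c ≡ 8 (mod 19), and 8^17 mod 19 = 12.
m₂ = c^(d_q) mod q: c ≡ 37 (mod 47), and 37^7 mod 47 = 2.
h = q_inv·(m₁ − m₂) mod p = 17·(12 − 2) mod 19 = 18.
m = m₂ + h·q = 2 + 18·47 = 848.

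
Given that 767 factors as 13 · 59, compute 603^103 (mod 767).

Mod 13: 603 ≡ 5; by Fermat, exponent reduces to 103 mod 12 = 7; 5^7 ≡ 8 (mod 13).
Mod 59: 603 ≡ 13; by Fermat, exponent reduces to 103 mod 58 = 45; 13^45 ≡ 24 (mod 59).
Combine by CRT: x ≡ 8 (mod 13), x ≡ 24 (mod 59) ⇒ x ≡ 437 (mod 767).

437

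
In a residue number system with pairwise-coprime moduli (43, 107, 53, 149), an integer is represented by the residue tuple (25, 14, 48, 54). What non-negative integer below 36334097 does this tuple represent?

From x ≡ 25 (mod 43) write x = 25 + 43t. Substituting into x ≡ 14 (mod 107) gives 43t ≡ 96 (mod 107), and since 43⁻¹ ≡ 5 (mod 107), t ≡ 52. Hence x ≡ 25 + 43·52 = 2261 (mod 4601).
From x ≡ 2261 (mod 4601) write x = 2261 + 4601t. Substituting into x ≡ 48 (mod 53) gives 4601t ≡ 13 (mod 53), and since 43⁻¹ ≡ 37 (mod 53), t ≡ 4. Hence x ≡ 2261 + 4601·4 = 20665 (mod 243853).
From x ≡ 20665 (mod 243853) write x = 20665 + 243853t. Substituting into x ≡ 54 (mod 149) gives 243853t ≡ 100 (mod 149), and since 89⁻¹ ≡ 72 (mod 149), t ≡ 48. Hence x ≡ 20665 + 243853·48 = 11725609 (mod 36334097).

11725609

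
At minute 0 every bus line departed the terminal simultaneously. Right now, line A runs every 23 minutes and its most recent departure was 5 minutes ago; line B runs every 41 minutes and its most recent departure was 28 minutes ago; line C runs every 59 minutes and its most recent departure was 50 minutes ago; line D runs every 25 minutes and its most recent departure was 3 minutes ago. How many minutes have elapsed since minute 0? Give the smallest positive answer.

From t ≡ 5 (mod 23) write t = 5 + 23s. Substituting into t ≡ 28 (mod 41) gives 23s ≡ 23 (mod 41), and since 23⁻¹ ≡ 25 (mod 41), s ≡ 1. Hence t ≡ 5 + 23·1 = 28 (mod 943).
From t ≡ 28 (mod 943) write t = 28 + 943s. Substituting into t ≡ 50 (mod 59) gives 943s ≡ 22 (mod 59), and since 58⁻¹ ≡ 58 (mod 59), s ≡ 37. Hence t ≡ 28 + 943·37 = 34919 (mod 55637).
From t ≡ 34919 (mod 55637) write t = 34919 + 55637s. Substituting into t ≡ 3 (mod 25) gives 55637s ≡ 9 (mod 25), and since 12⁻¹ ≡ 23 (mod 25), s ≡ 7. Hence t ≡ 34919 + 55637·7 = 424378 (mod 1390925).

424378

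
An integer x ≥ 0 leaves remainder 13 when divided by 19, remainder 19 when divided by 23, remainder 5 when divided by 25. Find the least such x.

The moduli are pairwise coprime; N = 19·23·25 = 10925.
N/19 = 575; 575 ≡ 5 (mod 19); 5·4 ≡ 1, so inverse 4.
N/23 = 475; 475 ≡ 15 (mod 23); 15·20 ≡ 1, so inverse 20.
N/25 = 437; 437 ≡ 12 (mod 25); 12·23 ≡ 1, so inverse 23.
x ≡ 13·575·4 + 19·475·20 + 5·437·23 = 260655.
260655 mod 10925 = 9380.

9380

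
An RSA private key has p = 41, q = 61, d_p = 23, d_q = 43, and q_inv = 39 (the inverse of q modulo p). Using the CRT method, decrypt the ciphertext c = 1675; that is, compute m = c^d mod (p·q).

175

m₁ = c^(d_p) mod p: c ≡ 35 (mod 41), and 35^23 mod 41 = 11.
m₂ = c^(d_q) mod q: c ≡ 28 (mod 61), and 28^43 mod 61 = 53.
h = q_inv·(m₁ − m₂) mod p = 39·(11 − 53) mod 41 = 2.
m = m₂ + h·q = 53 + 2·61 = 175.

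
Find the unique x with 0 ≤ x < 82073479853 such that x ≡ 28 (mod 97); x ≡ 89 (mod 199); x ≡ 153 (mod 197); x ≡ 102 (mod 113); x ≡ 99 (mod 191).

31065639747

The moduli are pairwise coprime; N = 97·199·197·113·191 = 82073479853.
N/97 = 846118349; 846118349 ≡ 56 (mod 97); 56·26 ≡ 1, so inverse 26.
N/199 = 412429547; 412429547 ≡ 57 (mod 199); 57·7 ≡ 1, so inverse 7.
N/197 = 416616649; 416616649 ≡ 64 (mod 197); 64·157 ≡ 1, so inverse 157.
N/113 = 726313981; 726313981 ≡ 40 (mod 113); 40·65 ≡ 1, so inverse 65.
N/191 = 429704083; 429704083 ≡ 114 (mod 191); 114·62 ≡ 1, so inverse 62.
x ≡ 28·846118349·26 + 89·412429547·7 + 153·416616649·157 + 102·726313981·65 + 99·429704083·62 = 18333451646966.
18333451646966 mod 82073479853 = 31065639747.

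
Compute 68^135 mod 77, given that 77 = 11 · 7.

Mod 11: 68 ≡ 2; by Fermat, exponent reduces to 135 mod 10 = 5; 2^5 ≡ 10 (mod 11).
Mod 7: 68 ≡ 5; by Fermat, exponent reduces to 135 mod 6 = 3; 5^3 ≡ 6 (mod 7).
Combine by CRT: x ≡ 10 (mod 11), x ≡ 6 (mod 7) ⇒ x ≡ 76 (mod 77).

76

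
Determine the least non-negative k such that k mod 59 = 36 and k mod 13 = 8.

From k ≡ 36 (mod 59) write k = 36 + 59t. Substituting into k ≡ 8 (mod 13) gives 59t ≡ 11 (mod 13), and since 7⁻¹ ≡ 2 (mod 13), t ≡ 9. Hence k ≡ 36 + 59·9 = 567 (mod 767).

567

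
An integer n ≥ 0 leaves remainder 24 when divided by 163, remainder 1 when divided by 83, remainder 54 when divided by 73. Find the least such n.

781446

From n ≡ 24 (mod 163) write n = 24 + 163t. Substituting into n ≡ 1 (mod 83) gives 163t ≡ 60 (mod 83), and since 80⁻¹ ≡ 55 (mod 83), t ≡ 63. Hence n ≡ 24 + 163·63 = 10293 (mod 13529).
From n ≡ 10293 (mod 13529) write n = 10293 + 13529t. Substituting into n ≡ 54 (mod 73) gives 13529t ≡ 54 (mod 73), and since 24⁻¹ ≡ 70 (mod 73), t ≡ 57. Hence n ≡ 10293 + 13529·57 = 781446 (mod 987617).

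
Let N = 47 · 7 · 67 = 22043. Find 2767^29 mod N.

7018

Mod 47: 2767 ≡ 41; 41^29 ≡ 15 (mod 47).
Mod 7: 2767 ≡ 2; by Fermat, exponent reduces to 29 mod 6 = 5; 2^5 ≡ 4 (mod 7).
Mod 67: 2767 ≡ 20; 20^29 ≡ 50 (mod 67).
Combine by CRT: x ≡ 15 (mod 47), x ≡ 4 (mod 7), x ≡ 50 (mod 67) ⇒ x ≡ 7018 (mod 22043).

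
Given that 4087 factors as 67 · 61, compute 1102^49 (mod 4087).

Mod 67: 1102 ≡ 30; 30^49 ≡ 30 (mod 67).
Mod 61: 1102 ≡ 4; 4^49 ≡ 49 (mod 61).
Combine by CRT: x ≡ 30 (mod 67), x ≡ 49 (mod 61) ⇒ x ≡ 3648 (mod 4087).

3648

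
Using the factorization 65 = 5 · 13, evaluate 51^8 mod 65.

1

Mod 5: 51 ≡ 1; since 4 | 8, by Fermat 1^8 ≡ 1 (mod 5).
Mod 13: 51 ≡ 12; 12^8 ≡ 1 (mod 13).
Combine by CRT: x ≡ 1 (mod 5), x ≡ 1 (mod 13) ⇒ x ≡ 1 (mod 65).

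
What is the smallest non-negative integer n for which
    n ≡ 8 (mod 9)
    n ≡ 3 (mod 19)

98

From n ≡ 8 (mod 9) write n = 8 + 9t. Substituting into n ≡ 3 (mod 19) gives 9t ≡ 14 (mod 19), and since 9⁻¹ ≡ 17 (mod 19), t ≡ 10. Hence n ≡ 8 + 9·10 = 98 (mod 171).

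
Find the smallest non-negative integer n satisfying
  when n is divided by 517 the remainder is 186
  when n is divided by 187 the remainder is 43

gcd(517, 187) = 11 and 11 | (43 − 186), so the pair is consistent; merging gives n ≡ 8458 (mod 8789), where 8789 = lcm(517, 187).
The solution is unique modulo lcm(517, 187) = 8789.

8458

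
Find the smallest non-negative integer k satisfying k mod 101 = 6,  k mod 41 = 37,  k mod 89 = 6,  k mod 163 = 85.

From k ≡ 6 (mod 101) write k = 6 + 101t. Substituting into k ≡ 37 (mod 41) gives 101t ≡ 31 (mod 41), and since 19⁻¹ ≡ 13 (mod 41), t ≡ 34. Hence k ≡ 6 + 101·34 = 3440 (mod 4141).
From k ≡ 3440 (mod 4141) write k = 3440 + 4141t. Substituting into k ≡ 6 (mod 89) gives 4141t ≡ 37 (mod 89), and since 47⁻¹ ≡ 36 (mod 89), t ≡ 86. Hence k ≡ 3440 + 4141·86 = 359566 (mod 368549).
From k ≡ 359566 (mod 368549) write k = 359566 + 368549t. Substituting into k ≡ 85 (mod 163) gives 368549t ≡ 97 (mod 163), and since 6⁻¹ ≡ 136 (mod 163), t ≡ 152. Hence k ≡ 359566 + 368549·152 = 56379014 (mod 60073487).

56379014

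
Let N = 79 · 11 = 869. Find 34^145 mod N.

430

Mod 79: 34 ≡ 34; by Fermat, exponent reduces to 145 mod 78 = 67; 34^67 ≡ 35 (mod 79).
Mod 11: 34 ≡ 1; by Fermat, exponent reduces to 145 mod 10 = 5; 1^5 ≡ 1 (mod 11).
Combine by CRT: x ≡ 35 (mod 79), x ≡ 1 (mod 11) ⇒ x ≡ 430 (mod 869).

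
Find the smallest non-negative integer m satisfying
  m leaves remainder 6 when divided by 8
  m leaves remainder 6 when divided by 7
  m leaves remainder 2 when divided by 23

The moduli are pairwise coprime; N = 8·7·23 = 1288.
N/8 = 161; 161 ≡ 1 (mod 8), inverse 1.
N/7 = 184; 184 ≡ 2 (mod 7); 2·4 ≡ 1, so inverse 4.
N/23 = 56; 56 ≡ 10 (mod 23); 10·7 ≡ 1, so inverse 7.
m ≡ 6·161·1 + 6·184·4 + 2·56·7 = 6166.
6166 mod 1288 = 1014.

1014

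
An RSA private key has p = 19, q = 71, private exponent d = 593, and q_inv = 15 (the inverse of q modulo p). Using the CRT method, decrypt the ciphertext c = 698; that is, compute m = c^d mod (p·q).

d_p = d mod (p−1) = 593 mod 18 = 17; d_q = d mod (q−1) = 33.
m₁ = c^(d_p) mod p: c ≡ 14 (mod 19), and 14^17 mod 19 = 15.
m₂ = c^(d_q) mod q: c ≡ 59 (mod 71), and 59^33 mod 71 = 35.
h = q_inv·(m₁ − m₂) mod p = 15·(15 − 35) mod 19 = 4.
m = m₂ + h·q = 35 + 4·71 = 319.

319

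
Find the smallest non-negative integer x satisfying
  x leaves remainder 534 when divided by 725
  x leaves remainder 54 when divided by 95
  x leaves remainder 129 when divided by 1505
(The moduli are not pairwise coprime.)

gcd(725, 95) = 5 and 5 | (54 − 534), so the pair is consistent; merging gives x ≡ 8509 (mod 13775), where 13775 = lcm(725, 95).
gcd(13775, 1505) = 5 and 5 | (129 − 8509), so the pair is consistent; merging gives x ≡ 407984 (mod 4146275), where 4146275 = lcm(13775, 1505).
The solution is unique modulo lcm(725, 95, 1505) = 4146275.

407984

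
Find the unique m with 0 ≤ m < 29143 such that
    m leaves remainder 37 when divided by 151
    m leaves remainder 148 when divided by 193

22536

Combine the congruences pairwise.
From m ≡ 37 (mod 151) write m = 37 + 151t. Substituting into m ≡ 148 (mod 193) gives 151t ≡ 111 (mod 193), and since 151⁻¹ ≡ 170 (mod 193), t ≡ 149. Hence m ≡ 37 + 151·149 = 22536 (mod 29143).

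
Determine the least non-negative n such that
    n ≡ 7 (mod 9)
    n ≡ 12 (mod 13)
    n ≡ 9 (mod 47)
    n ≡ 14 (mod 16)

Combine the congruences pairwise.
From n ≡ 7 (mod 9) write n = 7 + 9t. Substituting into n ≡ 12 (mod 13) gives 9t ≡ 5 (mod 13), and since 9⁻¹ ≡ 3 (mod 13), t ≡ 2. Hence n ≡ 7 + 9·2 = 25 (mod 117).
From n ≡ 25 (mod 117) write n = 25 + 117t. Substituting into n ≡ 9 (mod 47) gives 117t ≡ 31 (mod 47), and since 23⁻¹ ≡ 45 (mod 47), t ≡ 32. Hence n ≡ 25 + 117·32 = 3769 (mod 5499).
From n ≡ 3769 (mod 5499) write n = 3769 + 5499t. Substituting into n ≡ 14 (mod 16) gives 5499t ≡ 5 (mod 16), and since 11⁻¹ ≡ 3 (mod 16), t ≡ 15. Hence n ≡ 3769 + 5499·15 = 86254 (mod 87984).

86254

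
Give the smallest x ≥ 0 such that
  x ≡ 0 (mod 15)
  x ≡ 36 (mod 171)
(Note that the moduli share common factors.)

gcd(15, 171) = 3 and 3 | (36 − 0), so the pair is consistent; merging gives x ≡ 720 (mod 855), where 855 = lcm(15, 171).
The solution is unique modulo lcm(15, 171) = 855.

720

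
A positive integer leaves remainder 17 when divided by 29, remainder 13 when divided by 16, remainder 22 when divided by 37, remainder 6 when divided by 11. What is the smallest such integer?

128893

From N ≡ 17 (mod 29) write N = 17 + 29t. Substituting into N ≡ 13 (mod 16) gives 29t ≡ 12 (mod 16), and since 13⁻¹ ≡ 5 (mod 16), t ≡ 12. Hence N ≡ 17 + 29·12 = 365 (mod 464).
From N ≡ 365 (mod 464) write N = 365 + 464t. Substituting into N ≡ 22 (mod 37) gives 464t ≡ 27 (mod 37), and since 20⁻¹ ≡ 13 (mod 37), t ≡ 18. Hence N ≡ 365 + 464·18 = 8717 (mod 17168).
From N ≡ 8717 (mod 17168) write N = 8717 + 17168t. Substituting into N ≡ 6 (mod 11) gives 17168t ≡ 1 (mod 11), and since 8⁻¹ ≡ 7 (mod 11), t ≡ 7. Hence N ≡ 8717 + 17168·7 = 128893 (mod 188848).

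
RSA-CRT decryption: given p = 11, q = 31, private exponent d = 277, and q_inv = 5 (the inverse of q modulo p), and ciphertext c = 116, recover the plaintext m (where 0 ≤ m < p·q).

d_p = d mod (p−1) = 277 mod 10 = 7; d_q = d mod (q−1) = 7.
m₁ = c^(d_p) mod p: c ≡ 6 (mod 11), and 6^7 mod 11 = 8.
m₂ = c^(d_q) mod q: c ≡ 23 (mod 31), and 23^7 mod 31 = 29.
h = q_inv·(m₁ − m₂) mod p = 5·(8 − 29) mod 11 = 5.
m = m₂ + h·q = 29 + 5·31 = 184.

184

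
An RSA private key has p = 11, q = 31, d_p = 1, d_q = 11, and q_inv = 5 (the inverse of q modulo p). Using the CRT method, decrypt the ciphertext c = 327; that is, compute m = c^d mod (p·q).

239

m₁ = c^(d_p) mod p: c ≡ 8 (mod 11), and 8^1 mod 11 = 8.
m₂ = c^(d_q) mod q: c ≡ 17 (mod 31), and 17^11 mod 31 = 22.
h = q_inv·(m₁ − m₂) mod p = 5·(8 − 22) mod 11 = 7.
m = m₂ + h·q = 22 + 7·31 = 239.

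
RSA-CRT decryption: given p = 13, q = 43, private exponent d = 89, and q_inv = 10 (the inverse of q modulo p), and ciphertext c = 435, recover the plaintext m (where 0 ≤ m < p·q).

158

d_p = d mod (p−1) = 89 mod 12 = 5; d_q = d mod (q−1) = 5.
m₁ = c^(d_p) mod p: c ≡ 6 (mod 13), and 6^5 mod 13 = 2.
m₂ = c^(d_q) mod q: c ≡ 5 (mod 43), and 5^5 mod 43 = 29.
h = q_inv·(m₁ − m₂) mod p = 10·(2 − 29) mod 13 = 3.
m = m₂ + h·q = 29 + 3·43 = 158.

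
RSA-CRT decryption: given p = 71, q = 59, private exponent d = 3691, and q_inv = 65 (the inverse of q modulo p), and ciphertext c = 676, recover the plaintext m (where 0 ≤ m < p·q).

d_p = d mod (p−1) = 3691 mod 70 = 51; d_q = d mod (q−1) = 37.
m₁ = c^(d_p) mod p: c ≡ 37 (mod 71), and 37^51 mod 71 = 20.
m₂ = c^(d_q) mod q: c ≡ 27 (mod 59), and 27^37 mod 59 = 17.
h = q_inv·(m₁ − m₂) mod p = 65·(20 − 17) mod 71 = 53.
m = m₂ + h·q = 17 + 53·59 = 3144.

3144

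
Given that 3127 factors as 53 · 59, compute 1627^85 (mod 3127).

Mod 53: 1627 ≡ 37; by Fermat, exponent reduces to 85 mod 52 = 33; 37^33 ≡ 4 (mod 53).
Mod 59: 1627 ≡ 34; by Fermat, exponent reduces to 85 mod 58 = 27; 34^27 ≡ 32 (mod 59).
Combine by CRT: x ≡ 4 (mod 53), x ≡ 32 (mod 59) ⇒ x ≡ 799 (mod 3127).

799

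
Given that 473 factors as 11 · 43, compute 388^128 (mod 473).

302

Mod 11: 388 ≡ 3; by Fermat, exponent reduces to 128 mod 10 = 8; 3^8 ≡ 5 (mod 11).
Mod 43: 388 ≡ 1; by Fermat, exponent reduces to 128 mod 42 = 2; 1^2 ≡ 1 (mod 43).
Combine by CRT: x ≡ 5 (mod 11), x ≡ 1 (mod 43) ⇒ x ≡ 302 (mod 473).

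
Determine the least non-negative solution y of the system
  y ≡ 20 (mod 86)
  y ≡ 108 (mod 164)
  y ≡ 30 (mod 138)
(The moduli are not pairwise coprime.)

Combine the congruences pairwise.
gcd(86, 164) = 2 and 2 | (108 − 20), so the pair is consistent; merging gives y ≡ 1912 (mod 7052), where 7052 = lcm(86, 164).
gcd(7052, 138) = 2 and 2 | (30 − 1912), so the pair is consistent; merging gives y ≡ 305148 (mod 486588), where 486588 = lcm(7052, 138).
The solution is unique modulo lcm(86, 164, 138) = 486588.

305148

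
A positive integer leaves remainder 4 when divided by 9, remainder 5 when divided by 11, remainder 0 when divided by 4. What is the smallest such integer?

148

From k ≡ 4 (mod 9) write k = 4 + 9t. Substituting into k ≡ 5 (mod 11) gives 9t ≡ 1 (mod 11), and since 9⁻¹ ≡ 5 (mod 11), t ≡ 5. Hence k ≡ 4 + 9·5 = 49 (mod 99).
From k ≡ 49 (mod 99) write k = 49 + 99t. Substituting into k ≡ 0 (mod 4) gives 99t ≡ 3 (mod 4), and since 3⁻¹ ≡ 3 (mod 4), t ≡ 1. Hence k ≡ 49 + 99·1 = 148 (mod 396).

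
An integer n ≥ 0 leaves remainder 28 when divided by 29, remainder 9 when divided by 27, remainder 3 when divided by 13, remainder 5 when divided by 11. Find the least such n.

From n ≡ 28 (mod 29) write n = 28 + 29t. Substituting into n ≡ 9 (mod 27) gives 29t ≡ 8 (mod 27), and since 2⁻¹ ≡ 14 (mod 27), t ≡ 4. Hence n ≡ 28 + 29·4 = 144 (mod 783).
From n ≡ 144 (mod 783) write n = 144 + 783t. Substituting into n ≡ 3 (mod 13) gives 783t ≡ 2 (mod 13), and since 3⁻¹ ≡ 9 (mod 13), t ≡ 5. Hence n ≡ 144 + 783·5 = 4059 (mod 10179).
From n ≡ 4059 (mod 10179) write n = 4059 + 10179t. Substituting into n ≡ 5 (mod 11) gives 10179t ≡ 5 (mod 11), and since 4⁻¹ ≡ 3 (mod 11), t ≡ 4. Hence n ≡ 4059 + 10179·4 = 44775 (mod 111969).

44775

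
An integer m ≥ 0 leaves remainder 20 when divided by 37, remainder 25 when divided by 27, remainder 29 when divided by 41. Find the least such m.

The moduli are pairwise coprime; N = 37·27·41 = 40959.
N/37 = 1107; 1107 ≡ 34 (mod 37); 34·12 ≡ 1, so inverse 12.
N/27 = 1517; 1517 ≡ 5 (mod 27); 5·11 ≡ 1, so inverse 11.
N/41 = 999; 999 ≡ 15 (mod 41); 15·11 ≡ 1, so inverse 11.
m ≡ 20·1107·12 + 25·1517·11 + 29·999·11 = 1001536.
1001536 mod 40959 = 18520.

18520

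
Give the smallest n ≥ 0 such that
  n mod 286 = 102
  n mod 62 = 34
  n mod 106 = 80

gcd(286, 62) = 2 and 2 | (34 − 102), so the pair is consistent; merging gives n ≡ 2390 (mod 8866), where 8866 = lcm(286, 62).
gcd(8866, 106) = 2 and 2 | (80 − 2390), so the pair is consistent; merging gives n ≡ 46720 (mod 469898), where 469898 = lcm(8866, 106).
The solution is unique modulo lcm(286, 62, 106) = 469898.

46720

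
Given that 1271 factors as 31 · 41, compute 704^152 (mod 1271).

Mod 31: 704 ≡ 22; by Fermat, exponent reduces to 152 mod 30 = 2; 22^2 ≡ 19 (mod 31).
Mod 41: 704 ≡ 7; by Fermat, exponent reduces to 152 mod 40 = 32; 7^32 ≡ 10 (mod 41).
Combine by CRT: x ≡ 19 (mod 31), x ≡ 10 (mod 41) ⇒ x ≡ 174 (mod 1271).

174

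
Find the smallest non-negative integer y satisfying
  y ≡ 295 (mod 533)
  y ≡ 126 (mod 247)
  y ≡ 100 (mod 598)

Combine the congruences pairwise.
gcd(533, 247) = 13 and 13 | (126 − 295), so the pair is consistent; merging gives y ≡ 1361 (mod 10127), where 10127 = lcm(533, 247).
gcd(10127, 598) = 13 and 13 | (100 − 1361), so the pair is consistent; merging gives y ≡ 173520 (mod 465842), where 465842 = lcm(10127, 598).
The solution is unique modulo lcm(533, 247, 598) = 465842.

173520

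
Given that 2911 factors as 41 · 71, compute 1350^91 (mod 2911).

711

Mod 41: 1350 ≡ 38; by Fermat, exponent reduces to 91 mod 40 = 11; 38^11 ≡ 14 (mod 41).
Mod 71: 1350 ≡ 1; by Fermat, exponent reduces to 91 mod 70 = 21; 1^21 ≡ 1 (mod 71).
Combine by CRT: x ≡ 14 (mod 41), x ≡ 1 (mod 71) ⇒ x ≡ 711 (mod 2911).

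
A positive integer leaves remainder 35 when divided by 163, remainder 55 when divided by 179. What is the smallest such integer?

From m ≡ 35 (mod 163) write m = 35 + 163t. Substituting into m ≡ 55 (mod 179) gives 163t ≡ 20 (mod 179), and since 163⁻¹ ≡ 123 (mod 179), t ≡ 133. Hence m ≡ 35 + 163·133 = 21714 (mod 29177).

21714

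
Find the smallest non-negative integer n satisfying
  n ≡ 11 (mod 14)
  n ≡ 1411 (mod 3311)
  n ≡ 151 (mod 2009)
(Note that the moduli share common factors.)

1776107

Combine the congruences pairwise.
gcd(14, 3311) = 7 and 7 | (1411 − 11), so the pair is consistent; merging gives n ≡ 1411 (mod 6622), where 6622 = lcm(14, 3311).
gcd(6622, 2009) = 7 and 7 | (151 − 1411), so the pair is consistent; merging gives n ≡ 1776107 (mod 1900514), where 1900514 = lcm(6622, 2009).
The solution is unique modulo lcm(14, 3311, 2009) = 1900514.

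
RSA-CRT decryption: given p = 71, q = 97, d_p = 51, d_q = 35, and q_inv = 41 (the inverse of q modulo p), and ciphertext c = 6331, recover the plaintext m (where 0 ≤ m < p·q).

4942

m₁ = c^(d_p) mod p: c ≡ 12 (mod 71), and 12^51 mod 71 = 43.
m₂ = c^(d_q) mod q: c ≡ 26 (mod 97), and 26^35 mod 97 = 92.
h = q_inv·(m₁ − m₂) mod p = 41·(43 − 92) mod 71 = 50.
m = m₂ + h·q = 92 + 50·97 = 4942.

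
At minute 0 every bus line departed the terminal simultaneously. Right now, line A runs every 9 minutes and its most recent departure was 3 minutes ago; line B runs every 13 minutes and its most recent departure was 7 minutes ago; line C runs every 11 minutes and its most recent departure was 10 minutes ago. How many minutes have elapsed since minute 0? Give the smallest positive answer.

813

The moduli are pairwise coprime; N = 9·13·11 = 1287.
N/9 = 143; 143 ≡ 8 (mod 9); 8·8 ≡ 1, so inverse 8.
N/13 = 99; 99 ≡ 8 (mod 13); 8·5 ≡ 1, so inverse 5.
N/11 = 117; 117 ≡ 7 (mod 11); 7·8 ≡ 1, so inverse 8.
t ≡ 3·143·8 + 7·99·5 + 10·117·8 = 16257.
16257 mod 1287 = 813.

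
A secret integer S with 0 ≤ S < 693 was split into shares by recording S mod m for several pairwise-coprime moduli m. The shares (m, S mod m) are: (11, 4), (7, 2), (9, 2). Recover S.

From S ≡ 4 (mod 11) write S = 4 + 11t. Substituting into S ≡ 2 (mod 7) gives 11t ≡ 5 (mod 7), and since 4⁻¹ ≡ 2 (mod 7), t ≡ 3. Hence S ≡ 4 + 11·3 = 37 (mod 77).
From S ≡ 37 (mod 77) write S = 37 + 77t. Substituting into S ≡ 2 (mod 9) gives 77t ≡ 1 (mod 9), and since 5⁻¹ ≡ 2 (mod 9), t ≡ 2. Hence S ≡ 37 + 77·2 = 191 (mod 693).

191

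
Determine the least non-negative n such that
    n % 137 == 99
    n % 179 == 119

23389

From n ≡ 99 (mod 137) write n = 99 + 137t. Substituting into n ≡ 119 (mod 179) gives 137t ≡ 20 (mod 179), and since 137⁻¹ ≡ 98 (mod 179), t ≡ 170. Hence n ≡ 99 + 137·170 = 23389 (mod 24523).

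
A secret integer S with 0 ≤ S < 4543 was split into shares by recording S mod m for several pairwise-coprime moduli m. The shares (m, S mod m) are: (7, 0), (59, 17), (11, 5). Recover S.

2436

The moduli are pairwise coprime; N = 7·59·11 = 4543.
N/7 = 649; 649 ≡ 5 (mod 7); 5·3 ≡ 1, so inverse 3.
N/59 = 77; 77 ≡ 18 (mod 59); 18·23 ≡ 1, so inverse 23.
N/11 = 413; 413 ≡ 6 (mod 11); 6·2 ≡ 1, so inverse 2.
S ≡ 0·649·3 + 17·77·23 + 5·413·2 = 34237.
34237 mod 4543 = 2436.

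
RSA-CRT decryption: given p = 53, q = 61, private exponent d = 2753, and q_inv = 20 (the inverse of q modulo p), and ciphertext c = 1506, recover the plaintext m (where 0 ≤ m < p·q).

d_p = d mod (p−1) = 2753 mod 52 = 49; d_q = d mod (q−1) = 53.
m₁ = c^(d_p) mod p: c ≡ 22 (mod 53), and 22^49 mod 53 = 21.
m₂ = c^(d_q) mod q: c ≡ 42 (mod 61), and 42^53 mod 61 = 15.
h = q_inv·(m₁ − m₂) mod p = 20·(21 − 15) mod 53 = 14.
m = m₂ + h·q = 15 + 14·61 = 869.

869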